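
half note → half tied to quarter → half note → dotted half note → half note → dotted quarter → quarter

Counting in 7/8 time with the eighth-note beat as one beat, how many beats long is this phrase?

29

One eighth-note beat = 2 sixteenth notes.
Each duration in sixteenth notes: half note = 8; half tied to quarter (half + quarter) = 12; half note = 8; dotted half note = 12; half note = 8; dotted quarter = 6; quarter = 4.
Total: 8 + 12 + 8 + 12 + 8 + 6 + 4 = 58.
58 ÷ 2 = 29 beats.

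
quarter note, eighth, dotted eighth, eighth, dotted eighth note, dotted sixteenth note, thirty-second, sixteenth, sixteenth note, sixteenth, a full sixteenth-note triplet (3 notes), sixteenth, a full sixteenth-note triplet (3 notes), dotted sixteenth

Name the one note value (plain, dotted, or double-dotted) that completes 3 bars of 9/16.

dotted sixteenth note

3 bars of 9/16 = 54 thirty-second notes.
In thirty-second notes: quarter note = 8; eighth = 4; dotted eighth = 6; eighth = 4; dotted eighth note = 6; dotted sixteenth note = 3; thirty-second = 1; sixteenth = 2; sixteenth note = 2; sixteenth = 2; a full sixteenth-note triplet (3 notes) (three triplet sixteenths span one eighth) = 4; sixteenth = 2; a full sixteenth-note triplet (3 notes) (three triplet sixteenths span one eighth) = 4; dotted sixteenth = 3.
Altogether 8 + 4 + 6 + 4 + 6 + 3 + 1 + 2 + 2 + 2 + 4 + 2 + 4 + 3 = 51.
Remaining: 54 − 51 = 3 thirty-second notes, which is a dotted sixteenth note.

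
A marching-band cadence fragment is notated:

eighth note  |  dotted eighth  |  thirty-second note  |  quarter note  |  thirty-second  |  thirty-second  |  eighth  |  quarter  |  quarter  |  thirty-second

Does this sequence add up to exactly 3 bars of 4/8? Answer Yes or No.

No

One bar of 4/8 = 16 thirty-second notes, so 3 bars = 48.
Express everything in thirty-second notes: eighth note = 4; dotted eighth = 6; thirty-second note = 1; quarter note = 8; thirty-second = 1; thirty-second = 1; eighth = 4; quarter = 8; quarter = 8; thirty-second = 1.
Altogether 4 + 6 + 1 + 8 + 1 + 1 + 4 + 8 + 8 + 1 = 42.
42 falls short of 48, so the answer is No.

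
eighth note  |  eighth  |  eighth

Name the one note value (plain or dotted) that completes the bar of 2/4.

eighth note

The bar of 2/4 = 4 eighth notes.
In eighth notes: eighth note = 1; eighth = 1; eighth = 1.
Sum: 1 + 1 + 1 = 3.
Remaining: 4 − 3 = 1 eighth note, which is a eighth note.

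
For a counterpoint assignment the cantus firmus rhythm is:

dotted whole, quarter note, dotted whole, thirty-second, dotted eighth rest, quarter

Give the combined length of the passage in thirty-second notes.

119

Express everything in thirty-second notes: dotted whole = 48; quarter note = 8; dotted whole = 48; thirty-second = 1; dotted eighth rest = 6; quarter = 8.
Sum: 48 + 8 + 48 + 1 + 6 + 8 = 119 thirty-second notes.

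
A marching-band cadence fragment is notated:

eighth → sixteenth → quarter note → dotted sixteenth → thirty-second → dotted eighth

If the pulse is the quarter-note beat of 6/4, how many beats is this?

One quarter-note beat = 8 thirty-second notes.
Each duration in thirty-second notes: eighth = 4; sixteenth = 2; quarter note = 8; dotted sixteenth = 3; thirty-second = 1; dotted eighth = 6.
Altogether 4 + 2 + 8 + 3 + 1 + 6 = 24.
24 ÷ 8 = 3 beats.

3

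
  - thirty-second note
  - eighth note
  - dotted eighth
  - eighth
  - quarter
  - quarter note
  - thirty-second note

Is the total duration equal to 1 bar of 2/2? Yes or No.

Yes

One bar of 2/2 = 32 thirty-second notes.
Express everything in thirty-second notes: thirty-second note = 1; eighth note = 4; dotted eighth = 6; eighth = 4; quarter = 8; quarter note = 8; thirty-second note = 1.
Sum: 1 + 4 + 6 + 4 + 8 + 8 + 1 = 32.
32 equals 32, so the answer is Yes.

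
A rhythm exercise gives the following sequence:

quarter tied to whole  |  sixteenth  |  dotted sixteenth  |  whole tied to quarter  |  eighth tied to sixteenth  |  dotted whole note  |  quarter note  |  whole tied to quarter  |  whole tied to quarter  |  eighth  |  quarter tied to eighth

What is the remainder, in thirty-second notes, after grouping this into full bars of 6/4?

3

One bar of 6/4 = 48 thirty-second notes.
Convert each value to thirty-second notes: quarter tied to whole (quarter + whole) = 40; sixteenth = 2; dotted sixteenth = 3; whole tied to quarter (whole + quarter) = 40; eighth tied to sixteenth (eighth + sixteenth) = 6; dotted whole note = 48; quarter note = 8; whole tied to quarter (whole + quarter) = 40; whole tied to quarter (whole + quarter) = 40; eighth = 4; quarter tied to eighth (quarter + eighth) = 12.
Altogether 40 + 2 + 3 + 40 + 6 + 48 + 8 + 40 + 40 + 4 + 12 = 243.
243 ÷ 48 = 5 complete bars with 3 thirty-second notes remaining.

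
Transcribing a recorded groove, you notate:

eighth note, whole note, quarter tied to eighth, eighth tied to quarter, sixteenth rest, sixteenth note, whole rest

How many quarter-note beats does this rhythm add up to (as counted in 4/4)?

12

One quarter-note beat = 4 sixteenth notes.
Working in sixteenth notes: eighth note = 2; whole note = 16; quarter tied to eighth (quarter + eighth) = 6; eighth tied to quarter (eighth + quarter) = 6; sixteenth rest = 1; sixteenth note = 1; whole rest = 16.
Altogether 2 + 16 + 6 + 6 + 1 + 1 + 16 = 48.
48 ÷ 4 = 12 beats.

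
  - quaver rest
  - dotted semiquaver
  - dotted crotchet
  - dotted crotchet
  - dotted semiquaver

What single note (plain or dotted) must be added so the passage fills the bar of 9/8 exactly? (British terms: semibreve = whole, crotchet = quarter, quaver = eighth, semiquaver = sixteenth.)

The bar of 9/8 = 36 thirty-second notes.
In thirty-second notes: quaver rest = 4; dotted semiquaver = 3; dotted crotchet = 12; dotted crotchet = 12; dotted semiquaver = 3.
Adding: 4 + 3 + 12 + 12 + 3 = 34.
Remaining: 36 − 34 = 2 thirty-second notes, which is a sixteenth note.

sixteenth note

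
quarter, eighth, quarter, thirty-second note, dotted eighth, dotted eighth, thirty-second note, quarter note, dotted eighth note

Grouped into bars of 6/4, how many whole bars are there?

One bar of 6/4 = 48 thirty-second notes.
In thirty-second notes: quarter = 8; eighth = 4; quarter = 8; thirty-second note = 1; dotted eighth = 6; dotted eighth = 6; thirty-second note = 1; quarter note = 8; dotted eighth note = 6.
Total: 8 + 4 + 8 + 1 + 6 + 6 + 1 + 8 + 6 = 48.
48 ÷ 48 = 1 complete bar with 0 left over.

1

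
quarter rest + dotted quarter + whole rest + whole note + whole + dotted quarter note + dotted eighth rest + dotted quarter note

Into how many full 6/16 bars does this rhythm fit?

One bar of 6/16 = 6 sixteenth notes.
Each duration in sixteenth notes: quarter rest = 4; dotted quarter = 6; whole rest = 16; whole note = 16; whole = 16; dotted quarter note = 6; dotted eighth rest = 3; dotted quarter note = 6.
Total: 4 + 6 + 16 + 16 + 16 + 6 + 3 + 6 = 73.
73 ÷ 6 = 12 complete bars with 1 left over.

12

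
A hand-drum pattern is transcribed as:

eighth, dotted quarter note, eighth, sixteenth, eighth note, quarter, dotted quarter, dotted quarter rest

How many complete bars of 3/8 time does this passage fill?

One bar of 3/8 = 6 sixteenth notes.
Working in sixteenth notes: eighth = 2; dotted quarter note = 6; eighth = 2; sixteenth = 1; eighth note = 2; quarter = 4; dotted quarter = 6; dotted quarter rest = 6.
Altogether 2 + 6 + 2 + 1 + 2 + 4 + 6 + 6 = 29.
29 ÷ 6 = 4 complete bars with 5 left over.

4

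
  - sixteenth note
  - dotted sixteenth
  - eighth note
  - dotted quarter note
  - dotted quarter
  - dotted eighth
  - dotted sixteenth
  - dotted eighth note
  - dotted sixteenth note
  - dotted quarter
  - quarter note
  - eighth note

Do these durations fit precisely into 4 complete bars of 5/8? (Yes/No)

No

One bar of 5/8 = 20 thirty-second notes, so 4 bars = 80.
Convert each value to thirty-second notes: sixteenth note = 2; dotted sixteenth = 3; eighth note = 4; dotted quarter note = 12; dotted quarter = 12; dotted eighth = 6; dotted sixteenth = 3; dotted eighth note = 6; dotted sixteenth note = 3; dotted quarter = 12; quarter note = 8; eighth note = 4.
Total: 2 + 3 + 4 + 12 + 12 + 6 + 3 + 6 + 3 + 12 + 8 + 4 = 75.
75 falls short of 80, so the answer is No.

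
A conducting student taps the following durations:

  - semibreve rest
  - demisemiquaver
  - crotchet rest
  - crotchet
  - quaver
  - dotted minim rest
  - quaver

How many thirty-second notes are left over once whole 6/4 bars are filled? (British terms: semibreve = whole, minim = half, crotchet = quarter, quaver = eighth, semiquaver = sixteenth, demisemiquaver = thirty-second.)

One bar of 6/4 = 48 thirty-second notes.
Convert each value to thirty-second notes: semibreve rest = 32; demisemiquaver = 1; crotchet rest = 8; crotchet = 8; quaver = 4; dotted minim rest = 24; quaver = 4.
Adding: 32 + 1 + 8 + 8 + 4 + 24 + 4 = 81.
81 ÷ 48 = 1 complete bar with 33 thirty-second notes remaining.

33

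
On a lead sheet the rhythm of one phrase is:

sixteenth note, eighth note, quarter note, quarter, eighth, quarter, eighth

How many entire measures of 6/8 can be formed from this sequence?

One bar of 6/8 = 12 sixteenth notes.
Each duration in sixteenth notes: sixteenth note = 1; eighth note = 2; quarter note = 4; quarter = 4; eighth = 2; quarter = 4; eighth = 2.
Total: 1 + 2 + 4 + 4 + 2 + 4 + 2 = 19.
19 ÷ 12 = 1 complete bar with 7 left over.

1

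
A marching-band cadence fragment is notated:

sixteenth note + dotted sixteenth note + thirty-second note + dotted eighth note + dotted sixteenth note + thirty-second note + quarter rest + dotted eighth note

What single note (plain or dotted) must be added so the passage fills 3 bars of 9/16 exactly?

dotted half note

3 bars of 9/16 = 54 thirty-second notes.
Convert each value to thirty-second notes: sixteenth note = 2; dotted sixteenth note = 3; thirty-second note = 1; dotted eighth note = 6; dotted sixteenth note = 3; thirty-second note = 1; quarter rest = 8; dotted eighth note = 6.
Sum: 2 + 3 + 1 + 6 + 3 + 1 + 8 + 6 = 30.
Remaining: 54 − 30 = 24 thirty-second notes, which is a dotted half note.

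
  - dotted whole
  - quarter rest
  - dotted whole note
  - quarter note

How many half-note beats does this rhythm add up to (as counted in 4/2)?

7

One half-note beat = 2 quarter notes.
Express everything in quarter notes: dotted whole = 6; quarter rest = 1; dotted whole note = 6; quarter note = 1.
Sum: 6 + 1 + 6 + 1 = 14.
14 ÷ 2 = 7 beats.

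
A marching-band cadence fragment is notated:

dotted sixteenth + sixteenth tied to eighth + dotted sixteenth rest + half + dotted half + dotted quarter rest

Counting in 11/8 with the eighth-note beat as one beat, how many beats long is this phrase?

One eighth-note beat = 4 thirty-second notes.
In thirty-second notes: dotted sixteenth = 3; sixteenth tied to eighth (sixteenth + eighth) = 6; dotted sixteenth rest = 3; half = 16; dotted half = 24; dotted quarter rest = 12.
Sum: 3 + 6 + 3 + 16 + 24 + 12 = 64.
64 ÷ 4 = 16 beats.

16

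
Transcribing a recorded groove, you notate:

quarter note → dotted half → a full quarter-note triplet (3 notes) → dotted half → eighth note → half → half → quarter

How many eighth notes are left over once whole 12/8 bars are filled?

5

One bar of 12/8 = 12 eighth notes.
In eighth notes: quarter note = 2; dotted half = 6; a full quarter-note triplet (3 notes) (three triplet quarters span one half) = 4; dotted half = 6; eighth note = 1; half = 4; half = 4; quarter = 2.
Sum: 2 + 6 + 4 + 6 + 1 + 4 + 4 + 2 = 29.
29 ÷ 12 = 2 complete bars with 5 eighth notes remaining.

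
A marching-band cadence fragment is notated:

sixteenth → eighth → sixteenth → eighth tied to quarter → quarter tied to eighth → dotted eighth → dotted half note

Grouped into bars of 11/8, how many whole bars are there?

1

One bar of 11/8 = 22 sixteenth notes.
Express everything in sixteenth notes: sixteenth = 1; eighth = 2; sixteenth = 1; eighth tied to quarter (eighth + quarter) = 6; quarter tied to eighth (quarter + eighth) = 6; dotted eighth = 3; dotted half note = 12.
Total: 1 + 2 + 1 + 6 + 6 + 3 + 12 = 31.
31 ÷ 22 = 1 complete bar with 9 left over.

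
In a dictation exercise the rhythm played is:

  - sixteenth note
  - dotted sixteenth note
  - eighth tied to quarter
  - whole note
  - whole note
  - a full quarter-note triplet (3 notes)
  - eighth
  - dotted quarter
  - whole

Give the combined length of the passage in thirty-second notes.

Convert each value to thirty-second notes: sixteenth note = 2; dotted sixteenth note = 3; eighth tied to quarter (eighth + quarter) = 12; whole note = 32; whole note = 32; a full quarter-note triplet (3 notes) (three triplet quarters span one half) = 16; eighth = 4; dotted quarter = 12; whole = 32.
Altogether 2 + 3 + 12 + 32 + 32 + 16 + 4 + 12 + 32 = 145 thirty-second notes.

145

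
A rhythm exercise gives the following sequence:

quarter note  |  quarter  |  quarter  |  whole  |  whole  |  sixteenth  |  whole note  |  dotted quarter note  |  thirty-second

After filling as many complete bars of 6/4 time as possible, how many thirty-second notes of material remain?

39

One bar of 6/4 = 48 thirty-second notes.
Working in thirty-second notes: quarter note = 8; quarter = 8; quarter = 8; whole = 32; whole = 32; sixteenth = 2; whole note = 32; dotted quarter note = 12; thirty-second = 1.
Altogether 8 + 8 + 8 + 32 + 32 + 2 + 32 + 12 + 1 = 135.
135 ÷ 48 = 2 complete bars with 39 thirty-second notes remaining.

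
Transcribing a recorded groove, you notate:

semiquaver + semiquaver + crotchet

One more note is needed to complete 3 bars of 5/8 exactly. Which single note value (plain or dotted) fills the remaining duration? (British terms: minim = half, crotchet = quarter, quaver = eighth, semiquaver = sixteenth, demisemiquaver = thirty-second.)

3 bars of 5/8 = 30 sixteenth notes.
Working in sixteenth notes: semiquaver = 1; semiquaver = 1; crotchet = 4.
Sum: 1 + 1 + 4 = 6.
Remaining: 30 − 6 = 24 sixteenth notes, which is a dotted whole note.

dotted whole note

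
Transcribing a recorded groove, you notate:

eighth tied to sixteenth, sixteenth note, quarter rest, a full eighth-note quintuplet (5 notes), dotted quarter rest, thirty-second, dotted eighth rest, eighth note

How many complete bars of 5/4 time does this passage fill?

1

One bar of 5/4 = 40 thirty-second notes.
Convert each value to thirty-second notes: eighth tied to sixteenth (eighth + sixteenth) = 6; sixteenth note = 2; quarter rest = 8; a full eighth-note quintuplet (5 notes) (five quintuplet eighths span one half) = 16; dotted quarter rest = 12; thirty-second = 1; dotted eighth rest = 6; eighth note = 4.
Altogether 6 + 2 + 8 + 16 + 12 + 1 + 6 + 4 = 55.
55 ÷ 40 = 1 complete bar with 15 left over.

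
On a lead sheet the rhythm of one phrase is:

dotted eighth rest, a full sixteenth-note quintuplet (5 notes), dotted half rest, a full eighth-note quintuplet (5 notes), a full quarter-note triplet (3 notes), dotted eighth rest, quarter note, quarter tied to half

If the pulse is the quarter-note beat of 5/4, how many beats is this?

13.5

One quarter-note beat = 4 sixteenth notes.
Each duration in sixteenth notes: dotted eighth rest = 3; a full sixteenth-note quintuplet (5 notes) (five quintuplet sixteenths span one quarter) = 4; dotted half rest = 12; a full eighth-note quintuplet (5 notes) (five quintuplet eighths span one half) = 8; a full quarter-note triplet (3 notes) (three triplet quarters span one half) = 8; dotted eighth rest = 3; quarter note = 4; quarter tied to half (quarter + half) = 12.
Altogether 3 + 4 + 12 + 8 + 8 + 3 + 4 + 12 = 54.
54 ÷ 4 = 13.5 beats.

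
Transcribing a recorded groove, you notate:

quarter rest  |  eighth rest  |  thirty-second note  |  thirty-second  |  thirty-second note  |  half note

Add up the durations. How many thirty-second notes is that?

31

Convert each value to thirty-second notes: quarter rest = 8; eighth rest = 4; thirty-second note = 1; thirty-second = 1; thirty-second note = 1; half note = 16.
Total: 8 + 4 + 1 + 1 + 1 + 16 = 31 thirty-second notes.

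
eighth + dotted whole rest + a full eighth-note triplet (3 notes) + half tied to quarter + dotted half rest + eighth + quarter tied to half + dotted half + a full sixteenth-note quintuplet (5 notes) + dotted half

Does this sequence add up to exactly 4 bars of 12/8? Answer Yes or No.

Yes

One bar of 12/8 = 12 eighth notes, so 4 bars = 48.
Convert each value to eighth notes: eighth = 1; dotted whole rest = 12; a full eighth-note triplet (3 notes) (three triplet eighths span one quarter) = 2; half tied to quarter (half + quarter) = 6; dotted half rest = 6; eighth = 1; quarter tied to half (quarter + half) = 6; dotted half = 6; a full sixteenth-note quintuplet (5 notes) (five quintuplet sixteenths span one quarter) = 2; dotted half = 6.
Altogether 1 + 12 + 2 + 6 + 6 + 1 + 6 + 6 + 2 + 6 = 48.
48 equals 48, so the answer is Yes.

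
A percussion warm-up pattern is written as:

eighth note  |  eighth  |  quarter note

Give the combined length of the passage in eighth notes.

Each duration in eighth notes: eighth note = 1; eighth = 1; quarter note = 2.
Total: 1 + 1 + 2 = 4 eighth notes.

4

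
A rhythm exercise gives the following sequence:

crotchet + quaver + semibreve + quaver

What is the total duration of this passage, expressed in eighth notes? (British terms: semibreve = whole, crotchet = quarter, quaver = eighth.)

12

Each duration in eighth notes: crotchet = 2; quaver = 1; semibreve = 8; quaver = 1.
Total: 2 + 1 + 8 + 1 = 12 eighth notes.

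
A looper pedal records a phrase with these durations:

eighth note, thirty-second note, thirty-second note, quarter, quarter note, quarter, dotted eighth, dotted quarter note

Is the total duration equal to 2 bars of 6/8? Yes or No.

Yes

One bar of 6/8 = 24 thirty-second notes, so 2 bars = 48.
In thirty-second notes: eighth note = 4; thirty-second note = 1; thirty-second note = 1; quarter = 8; quarter note = 8; quarter = 8; dotted eighth = 6; dotted quarter note = 12.
Altogether 4 + 1 + 1 + 8 + 8 + 8 + 6 + 12 = 48.
48 equals 48, so the answer is Yes.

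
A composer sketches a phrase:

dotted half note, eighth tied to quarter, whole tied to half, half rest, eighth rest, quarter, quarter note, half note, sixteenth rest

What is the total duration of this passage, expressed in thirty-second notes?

138

Working in thirty-second notes: dotted half note = 24; eighth tied to quarter (eighth + quarter) = 12; whole tied to half (whole + half) = 48; half rest = 16; eighth rest = 4; quarter = 8; quarter note = 8; half note = 16; sixteenth rest = 2.
Adding: 24 + 12 + 48 + 16 + 4 + 8 + 8 + 16 + 2 = 138 thirty-second notes.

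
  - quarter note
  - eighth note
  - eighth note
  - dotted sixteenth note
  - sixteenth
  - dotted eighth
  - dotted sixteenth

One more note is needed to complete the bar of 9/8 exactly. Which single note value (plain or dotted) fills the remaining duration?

The bar of 9/8 = 36 thirty-second notes.
Convert each value to thirty-second notes: quarter note = 8; eighth note = 4; eighth note = 4; dotted sixteenth note = 3; sixteenth = 2; dotted eighth = 6; dotted sixteenth = 3.
Altogether 8 + 4 + 4 + 3 + 2 + 6 + 3 = 30.
Remaining: 36 − 30 = 6 thirty-second notes, which is a dotted eighth note.

dotted eighth note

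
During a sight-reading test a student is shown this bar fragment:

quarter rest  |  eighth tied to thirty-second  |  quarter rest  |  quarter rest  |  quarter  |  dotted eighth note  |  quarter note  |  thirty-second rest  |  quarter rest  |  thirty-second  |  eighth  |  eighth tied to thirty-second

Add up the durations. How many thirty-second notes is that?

Each duration in thirty-second notes: quarter rest = 8; eighth tied to thirty-second (eighth + thirty-second) = 5; quarter rest = 8; quarter rest = 8; quarter = 8; dotted eighth note = 6; quarter note = 8; thirty-second rest = 1; quarter rest = 8; thirty-second = 1; eighth = 4; eighth tied to thirty-second (eighth + thirty-second) = 5.
Total: 8 + 5 + 8 + 8 + 8 + 6 + 8 + 1 + 8 + 1 + 4 + 5 = 70 thirty-second notes.

70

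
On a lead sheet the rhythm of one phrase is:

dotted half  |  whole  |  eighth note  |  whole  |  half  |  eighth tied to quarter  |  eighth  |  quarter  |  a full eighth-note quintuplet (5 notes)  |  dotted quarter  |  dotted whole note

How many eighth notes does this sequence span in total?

Each duration in eighth notes: dotted half = 6; whole = 8; eighth note = 1; whole = 8; half = 4; eighth tied to quarter (eighth + quarter) = 3; eighth = 1; quarter = 2; a full eighth-note quintuplet (5 notes) (five quintuplet eighths span one half) = 4; dotted quarter = 3; dotted whole note = 12.
Adding: 6 + 8 + 1 + 8 + 4 + 3 + 1 + 2 + 4 + 3 + 12 = 52 eighth notes.

52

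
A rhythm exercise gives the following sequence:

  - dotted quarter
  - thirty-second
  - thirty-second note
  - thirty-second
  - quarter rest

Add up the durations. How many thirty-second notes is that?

Working in thirty-second notes: dotted quarter = 12; thirty-second = 1; thirty-second note = 1; thirty-second = 1; quarter rest = 8.
Total: 12 + 1 + 1 + 1 + 8 = 23 thirty-second notes.

23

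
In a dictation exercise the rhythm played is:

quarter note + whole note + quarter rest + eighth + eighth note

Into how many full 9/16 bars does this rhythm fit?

One bar of 9/16 = 9 sixteenth notes.
Each duration in sixteenth notes: quarter note = 4; whole note = 16; quarter rest = 4; eighth = 2; eighth note = 2.
Adding: 4 + 16 + 4 + 2 + 2 = 28.
28 ÷ 9 = 3 complete bars with 1 left over.

3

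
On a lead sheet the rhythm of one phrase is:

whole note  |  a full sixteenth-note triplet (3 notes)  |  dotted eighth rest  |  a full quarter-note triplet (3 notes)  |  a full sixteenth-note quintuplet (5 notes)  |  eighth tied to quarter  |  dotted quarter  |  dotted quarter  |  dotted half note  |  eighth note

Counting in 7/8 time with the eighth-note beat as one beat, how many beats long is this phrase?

One eighth-note beat = 2 sixteenth notes.
Convert each value to sixteenth notes: whole note = 16; a full sixteenth-note triplet (3 notes) (three triplet sixteenths span one eighth) = 2; dotted eighth rest = 3; a full quarter-note triplet (3 notes) (three triplet quarters span one half) = 8; a full sixteenth-note quintuplet (5 notes) (five quintuplet sixteenths span one quarter) = 4; eighth tied to quarter (eighth + quarter) = 6; dotted quarter = 6; dotted quarter = 6; dotted half note = 12; eighth note = 2.
Altogether 16 + 2 + 3 + 8 + 4 + 6 + 6 + 6 + 12 + 2 = 65.
65 ÷ 2 = 32.5 beats.

32.5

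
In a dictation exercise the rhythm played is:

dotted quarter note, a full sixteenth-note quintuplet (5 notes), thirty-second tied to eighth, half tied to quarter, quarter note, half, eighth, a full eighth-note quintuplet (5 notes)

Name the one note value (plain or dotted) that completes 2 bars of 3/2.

dotted sixteenth note

2 bars of 3/2 = 96 thirty-second notes.
Working in thirty-second notes: dotted quarter note = 12; a full sixteenth-note quintuplet (5 notes) (five quintuplet sixteenths span one quarter) = 8; thirty-second tied to eighth (thirty-second + eighth) = 5; half tied to quarter (half + quarter) = 24; quarter note = 8; half = 16; eighth = 4; a full eighth-note quintuplet (5 notes) (five quintuplet eighths span one half) = 16.
Altogether 12 + 8 + 5 + 24 + 8 + 16 + 4 + 16 = 93.
Remaining: 96 − 93 = 3 thirty-second notes, which is a dotted sixteenth note.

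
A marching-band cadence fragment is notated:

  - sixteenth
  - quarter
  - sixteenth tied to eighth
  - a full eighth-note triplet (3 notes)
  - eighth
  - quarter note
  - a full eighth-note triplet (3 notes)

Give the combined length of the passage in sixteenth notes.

Convert each value to sixteenth notes: sixteenth = 1; quarter = 4; sixteenth tied to eighth (sixteenth + eighth) = 3; a full eighth-note triplet (3 notes) (three triplet eighths span one quarter) = 4; eighth = 2; quarter note = 4; a full eighth-note triplet (3 notes) (three triplet eighths span one quarter) = 4.
Total: 1 + 4 + 3 + 4 + 2 + 4 + 4 = 22 sixteenth notes.

22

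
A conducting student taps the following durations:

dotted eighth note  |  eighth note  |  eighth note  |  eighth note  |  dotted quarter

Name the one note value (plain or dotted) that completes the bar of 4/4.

The bar of 4/4 = 16 sixteenth notes.
Working in sixteenth notes: dotted eighth note = 3; eighth note = 2; eighth note = 2; eighth note = 2; dotted quarter = 6.
Total: 3 + 2 + 2 + 2 + 6 = 15.
Remaining: 16 − 15 = 1 sixteenth note, which is a sixteenth note.

sixteenth note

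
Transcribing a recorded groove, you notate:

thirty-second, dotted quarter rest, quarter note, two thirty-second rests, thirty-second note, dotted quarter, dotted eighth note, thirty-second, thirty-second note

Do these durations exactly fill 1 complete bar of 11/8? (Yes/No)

Yes

One bar of 11/8 = 44 thirty-second notes.
Express everything in thirty-second notes: thirty-second = 1; dotted quarter rest = 12; quarter note = 8; thirty-second rest = 1; thirty-second rest = 1; thirty-second note = 1; dotted quarter = 12; dotted eighth note = 6; thirty-second = 1; thirty-second note = 1.
Total: 1 + 12 + 8 + 1 + 1 + 1 + 12 + 6 + 1 + 1 = 44.
44 equals 44, so the answer is Yes.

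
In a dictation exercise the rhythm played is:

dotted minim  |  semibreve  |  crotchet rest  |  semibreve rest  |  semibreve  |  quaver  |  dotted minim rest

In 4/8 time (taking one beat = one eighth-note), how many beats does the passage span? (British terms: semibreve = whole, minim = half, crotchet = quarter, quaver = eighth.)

One eighth-note beat = 2 sixteenth notes.
Working in sixteenth notes: dotted minim = 12; semibreve = 16; crotchet rest = 4; semibreve rest = 16; semibreve = 16; quaver = 2; dotted minim rest = 12.
Adding: 12 + 16 + 4 + 16 + 16 + 2 + 12 = 78.
78 ÷ 2 = 39 beats.

39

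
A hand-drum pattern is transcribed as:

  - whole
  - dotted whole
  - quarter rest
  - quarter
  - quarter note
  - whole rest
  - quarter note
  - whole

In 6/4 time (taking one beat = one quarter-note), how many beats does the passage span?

22

One quarter-note beat = 2 eighth notes.
Convert each value to eighth notes: whole = 8; dotted whole = 12; quarter rest = 2; quarter = 2; quarter note = 2; whole rest = 8; quarter note = 2; whole = 8.
Total: 8 + 12 + 2 + 2 + 2 + 8 + 2 + 8 = 44.
44 ÷ 2 = 22 beats.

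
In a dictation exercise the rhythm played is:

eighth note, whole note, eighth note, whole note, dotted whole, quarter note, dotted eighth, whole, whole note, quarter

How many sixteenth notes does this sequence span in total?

Each duration in sixteenth notes: eighth note = 2; whole note = 16; eighth note = 2; whole note = 16; dotted whole = 24; quarter note = 4; dotted eighth = 3; whole = 16; whole note = 16; quarter = 4.
Adding: 2 + 16 + 2 + 16 + 24 + 4 + 3 + 16 + 16 + 4 = 103 sixteenth notes.

103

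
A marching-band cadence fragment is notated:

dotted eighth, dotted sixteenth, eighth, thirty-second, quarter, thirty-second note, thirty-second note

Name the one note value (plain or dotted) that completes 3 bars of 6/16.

dotted quarter note

3 bars of 6/16 = 36 thirty-second notes.
Convert each value to thirty-second notes: dotted eighth = 6; dotted sixteenth = 3; eighth = 4; thirty-second = 1; quarter = 8; thirty-second note = 1; thirty-second note = 1.
Total: 6 + 3 + 4 + 1 + 8 + 1 + 1 = 24.
Remaining: 36 − 24 = 12 thirty-second notes, which is a dotted quarter note.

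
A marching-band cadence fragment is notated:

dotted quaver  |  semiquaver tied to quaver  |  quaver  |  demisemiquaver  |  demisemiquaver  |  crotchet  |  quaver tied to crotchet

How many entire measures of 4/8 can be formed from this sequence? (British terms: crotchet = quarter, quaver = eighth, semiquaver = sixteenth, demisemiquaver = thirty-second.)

One bar of 4/8 = 16 thirty-second notes.
Convert each value to thirty-second notes: dotted quaver = 6; semiquaver tied to quaver (semiquaver + quaver) = 6; quaver = 4; demisemiquaver = 1; demisemiquaver = 1; crotchet = 8; quaver tied to crotchet (quaver + crotchet) = 12.
Total: 6 + 6 + 4 + 1 + 1 + 8 + 12 = 38.
38 ÷ 16 = 2 complete bars with 6 left over.

2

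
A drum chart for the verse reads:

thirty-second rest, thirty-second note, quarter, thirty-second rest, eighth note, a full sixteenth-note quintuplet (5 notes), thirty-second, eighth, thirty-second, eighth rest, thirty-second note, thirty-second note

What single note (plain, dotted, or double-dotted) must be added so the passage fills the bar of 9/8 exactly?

The bar of 9/8 = 36 thirty-second notes.
Express everything in thirty-second notes: thirty-second rest = 1; thirty-second note = 1; quarter = 8; thirty-second rest = 1; eighth note = 4; a full sixteenth-note quintuplet (5 notes) (five quintuplet sixteenths span one quarter) = 8; thirty-second = 1; eighth = 4; thirty-second = 1; eighth rest = 4; thirty-second note = 1; thirty-second note = 1.
Altogether 1 + 1 + 8 + 1 + 4 + 8 + 1 + 4 + 1 + 4 + 1 + 1 = 35.
Remaining: 36 − 35 = 1 thirty-second note, which is a thirty-second note.

thirty-second note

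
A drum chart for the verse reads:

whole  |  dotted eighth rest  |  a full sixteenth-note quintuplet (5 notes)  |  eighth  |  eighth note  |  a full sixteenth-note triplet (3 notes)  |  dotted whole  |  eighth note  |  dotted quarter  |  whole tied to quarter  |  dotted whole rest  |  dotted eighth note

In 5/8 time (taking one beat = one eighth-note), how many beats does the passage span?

One eighth-note beat = 2 sixteenth notes.
In sixteenth notes: whole = 16; dotted eighth rest = 3; a full sixteenth-note quintuplet (5 notes) (five quintuplet sixteenths span one quarter) = 4; eighth = 2; eighth note = 2; a full sixteenth-note triplet (3 notes) (three triplet sixteenths span one eighth) = 2; dotted whole = 24; eighth note = 2; dotted quarter = 6; whole tied to quarter (whole + quarter) = 20; dotted whole rest = 24; dotted eighth note = 3.
Adding: 16 + 3 + 4 + 2 + 2 + 2 + 24 + 2 + 6 + 20 + 24 + 3 = 108.
108 ÷ 2 = 54 beats.

54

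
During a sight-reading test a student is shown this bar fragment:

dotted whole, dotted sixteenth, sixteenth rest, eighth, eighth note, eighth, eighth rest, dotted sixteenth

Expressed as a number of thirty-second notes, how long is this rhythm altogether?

Express everything in thirty-second notes: dotted whole = 48; dotted sixteenth = 3; sixteenth rest = 2; eighth = 4; eighth note = 4; eighth = 4; eighth rest = 4; dotted sixteenth = 3.
Total: 48 + 3 + 2 + 4 + 4 + 4 + 4 + 3 = 72 thirty-second notes.

72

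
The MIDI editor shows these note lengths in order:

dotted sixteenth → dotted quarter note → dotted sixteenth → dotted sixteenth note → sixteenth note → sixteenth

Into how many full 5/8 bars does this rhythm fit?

One bar of 5/8 = 20 thirty-second notes.
Each duration in thirty-second notes: dotted sixteenth = 3; dotted quarter note = 12; dotted sixteenth = 3; dotted sixteenth note = 3; sixteenth note = 2; sixteenth = 2.
Total: 3 + 12 + 3 + 3 + 2 + 2 = 25.
25 ÷ 20 = 1 complete bar with 5 left over.

1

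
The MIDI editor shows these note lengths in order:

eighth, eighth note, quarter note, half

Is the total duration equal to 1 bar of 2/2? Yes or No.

Yes

One bar of 2/2 = 8 eighth notes.
Convert each value to eighth notes: eighth = 1; eighth note = 1; quarter note = 2; half = 4.
Sum: 1 + 1 + 2 + 4 = 8.
8 equals 8, so the answer is Yes.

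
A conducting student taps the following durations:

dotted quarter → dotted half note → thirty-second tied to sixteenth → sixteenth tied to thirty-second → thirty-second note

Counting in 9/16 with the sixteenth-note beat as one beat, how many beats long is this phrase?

One sixteenth-note beat = 2 thirty-second notes.
In thirty-second notes: dotted quarter = 12; dotted half note = 24; thirty-second tied to sixteenth (thirty-second + sixteenth) = 3; sixteenth tied to thirty-second (sixteenth + thirty-second) = 3; thirty-second note = 1.
Altogether 12 + 24 + 3 + 3 + 1 = 43.
43 ÷ 2 = 21.5 beats.

21.5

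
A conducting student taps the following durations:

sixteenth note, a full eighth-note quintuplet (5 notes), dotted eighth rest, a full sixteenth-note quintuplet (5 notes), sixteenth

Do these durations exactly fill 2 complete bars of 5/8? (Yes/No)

One bar of 5/8 = 10 sixteenth notes, so 2 bars = 20.
In sixteenth notes: sixteenth note = 1; a full eighth-note quintuplet (5 notes) (five quintuplet eighths span one half) = 8; dotted eighth rest = 3; a full sixteenth-note quintuplet (5 notes) (five quintuplet sixteenths span one quarter) = 4; sixteenth = 1.
Sum: 1 + 8 + 3 + 4 + 1 = 17.
17 falls short of 20, so the answer is No.

No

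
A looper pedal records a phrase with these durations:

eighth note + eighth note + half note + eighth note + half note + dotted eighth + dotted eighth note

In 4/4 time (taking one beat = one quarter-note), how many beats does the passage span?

7

One quarter-note beat = 4 sixteenth notes.
In sixteenth notes: eighth note = 2; eighth note = 2; half note = 8; eighth note = 2; half note = 8; dotted eighth = 3; dotted eighth note = 3.
Adding: 2 + 2 + 8 + 2 + 8 + 3 + 3 = 28.
28 ÷ 4 = 7 beats.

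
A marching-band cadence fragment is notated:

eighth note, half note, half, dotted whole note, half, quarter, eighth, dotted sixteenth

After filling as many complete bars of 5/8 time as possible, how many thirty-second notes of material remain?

15

One bar of 5/8 = 20 thirty-second notes.
Working in thirty-second notes: eighth note = 4; half note = 16; half = 16; dotted whole note = 48; half = 16; quarter = 8; eighth = 4; dotted sixteenth = 3.
Adding: 4 + 16 + 16 + 48 + 16 + 8 + 4 + 3 = 115.
115 ÷ 20 = 5 complete bars with 15 thirty-second notes remaining.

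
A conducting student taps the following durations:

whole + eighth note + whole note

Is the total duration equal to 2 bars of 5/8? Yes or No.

One bar of 5/8 = 5 eighth notes, so 2 bars = 10.
Each duration in eighth notes: whole = 8; eighth note = 1; whole note = 8.
Sum: 8 + 1 + 8 = 17.
17 exceeds 10, so the answer is No.

No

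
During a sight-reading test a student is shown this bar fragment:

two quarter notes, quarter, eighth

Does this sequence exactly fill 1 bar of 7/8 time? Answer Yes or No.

One bar of 7/8 = 7 eighth notes.
Each duration in eighth notes: quarter note = 2; quarter note = 2; quarter = 2; eighth = 1.
Adding: 2 + 2 + 2 + 1 = 7.
7 equals 7, so the answer is Yes.

Yes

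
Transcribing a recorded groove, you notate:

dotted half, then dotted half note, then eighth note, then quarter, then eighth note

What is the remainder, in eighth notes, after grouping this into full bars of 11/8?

5

One bar of 11/8 = 11 eighth notes.
In eighth notes: dotted half = 6; dotted half note = 6; eighth note = 1; quarter = 2; eighth note = 1.
Adding: 6 + 6 + 1 + 2 + 1 = 16.
16 ÷ 11 = 1 complete bar with 5 eighth notes remaining.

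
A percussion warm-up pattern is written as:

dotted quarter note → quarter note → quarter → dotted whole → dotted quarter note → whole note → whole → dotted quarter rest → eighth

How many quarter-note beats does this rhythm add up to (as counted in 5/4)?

One quarter-note beat = 2 eighth notes.
Each duration in eighth notes: dotted quarter note = 3; quarter note = 2; quarter = 2; dotted whole = 12; dotted quarter note = 3; whole note = 8; whole = 8; dotted quarter rest = 3; eighth = 1.
Total: 3 + 2 + 2 + 12 + 3 + 8 + 8 + 3 + 1 = 42.
42 ÷ 2 = 21 beats.

21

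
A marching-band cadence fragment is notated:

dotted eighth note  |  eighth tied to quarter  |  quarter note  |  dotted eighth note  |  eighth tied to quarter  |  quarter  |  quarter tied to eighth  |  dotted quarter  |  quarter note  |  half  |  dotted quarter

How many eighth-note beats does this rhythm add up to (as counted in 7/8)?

28

One eighth-note beat = 2 sixteenth notes.
In sixteenth notes: dotted eighth note = 3; eighth tied to quarter (eighth + quarter) = 6; quarter note = 4; dotted eighth note = 3; eighth tied to quarter (eighth + quarter) = 6; quarter = 4; quarter tied to eighth (quarter + eighth) = 6; dotted quarter = 6; quarter note = 4; half = 8; dotted quarter = 6.
Altogether 3 + 6 + 4 + 3 + 6 + 4 + 6 + 6 + 4 + 8 + 6 = 56.
56 ÷ 2 = 28 beats.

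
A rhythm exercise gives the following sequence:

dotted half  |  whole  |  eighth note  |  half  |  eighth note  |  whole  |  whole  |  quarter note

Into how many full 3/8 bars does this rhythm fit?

One bar of 3/8 = 3 eighth notes.
Express everything in eighth notes: dotted half = 6; whole = 8; eighth note = 1; half = 4; eighth note = 1; whole = 8; whole = 8; quarter note = 2.
Altogether 6 + 8 + 1 + 4 + 1 + 8 + 8 + 2 = 38.
38 ÷ 3 = 12 complete bars with 2 left over.

12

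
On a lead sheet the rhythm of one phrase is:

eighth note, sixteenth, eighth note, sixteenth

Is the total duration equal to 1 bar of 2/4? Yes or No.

One bar of 2/4 = 8 sixteenth notes.
In sixteenth notes: eighth note = 2; sixteenth = 1; eighth note = 2; sixteenth = 1.
Sum: 2 + 1 + 2 + 1 = 6.
6 falls short of 8, so the answer is No.

No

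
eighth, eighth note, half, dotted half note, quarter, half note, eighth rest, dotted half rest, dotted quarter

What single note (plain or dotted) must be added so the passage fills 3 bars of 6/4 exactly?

3 bars of 6/4 = 36 eighth notes.
Each duration in eighth notes: eighth = 1; eighth note = 1; half = 4; dotted half note = 6; quarter = 2; half note = 4; eighth rest = 1; dotted half rest = 6; dotted quarter = 3.
Sum: 1 + 1 + 4 + 6 + 2 + 4 + 1 + 6 + 3 = 28.
Remaining: 36 − 28 = 8 eighth notes, which is a whole note.

whole note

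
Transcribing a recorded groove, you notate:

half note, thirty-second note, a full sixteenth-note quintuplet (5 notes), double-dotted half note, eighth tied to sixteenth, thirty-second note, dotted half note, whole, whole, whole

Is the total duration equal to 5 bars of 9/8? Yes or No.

One bar of 9/8 = 36 thirty-second notes, so 5 bars = 180.
Working in thirty-second notes: half note = 16; thirty-second note = 1; a full sixteenth-note quintuplet (5 notes) (five quintuplet sixteenths span one quarter) = 8; double-dotted half note = 28; eighth tied to sixteenth (eighth + sixteenth) = 6; thirty-second note = 1; dotted half note = 24; whole = 32; whole = 32; whole = 32.
Adding: 16 + 1 + 8 + 28 + 6 + 1 + 24 + 32 + 32 + 32 = 180.
180 equals 180, so the answer is Yes.

Yes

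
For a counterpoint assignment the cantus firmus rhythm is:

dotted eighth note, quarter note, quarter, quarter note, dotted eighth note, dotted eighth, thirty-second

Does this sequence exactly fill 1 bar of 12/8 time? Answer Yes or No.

One bar of 12/8 = 48 thirty-second notes.
In thirty-second notes: dotted eighth note = 6; quarter note = 8; quarter = 8; quarter note = 8; dotted eighth note = 6; dotted eighth = 6; thirty-second = 1.
Total: 6 + 8 + 8 + 8 + 6 + 6 + 1 = 43.
43 falls short of 48, so the answer is No.

No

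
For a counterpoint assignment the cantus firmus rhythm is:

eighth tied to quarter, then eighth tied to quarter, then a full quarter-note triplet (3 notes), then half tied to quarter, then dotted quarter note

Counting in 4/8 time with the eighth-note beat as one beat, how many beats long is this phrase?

One eighth-note beat = 2 sixteenth notes.
Each duration in sixteenth notes: eighth tied to quarter (eighth + quarter) = 6; eighth tied to quarter (eighth + quarter) = 6; a full quarter-note triplet (3 notes) (three triplet quarters span one half) = 8; half tied to quarter (half + quarter) = 12; dotted quarter note = 6.
Altogether 6 + 6 + 8 + 12 + 6 = 38.
38 ÷ 2 = 19 beats.

19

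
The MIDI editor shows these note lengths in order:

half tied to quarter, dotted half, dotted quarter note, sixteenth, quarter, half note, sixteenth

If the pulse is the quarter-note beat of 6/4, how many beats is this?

One quarter-note beat = 4 sixteenth notes.
In sixteenth notes: half tied to quarter (half + quarter) = 12; dotted half = 12; dotted quarter note = 6; sixteenth = 1; quarter = 4; half note = 8; sixteenth = 1.
Adding: 12 + 12 + 6 + 1 + 4 + 8 + 1 = 44.
44 ÷ 4 = 11 beats.

11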